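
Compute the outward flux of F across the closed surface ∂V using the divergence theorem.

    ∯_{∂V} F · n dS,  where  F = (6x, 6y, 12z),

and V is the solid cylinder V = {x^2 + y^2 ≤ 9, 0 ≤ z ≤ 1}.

By the divergence theorem,

    ∯_{∂V} F · n dS = ∭_V (∇ · F) dV.

Compute the divergence:
    ∇ · F = ∂F_x/∂x + ∂F_y/∂y + ∂F_z/∂z = 6 + 6 + 12 = 24.

In cylindrical coordinates, x = r cos(θ), y = r sin(θ), z = z, dV = r dr dθ dz, with 0 ≤ r ≤ 3, 0 ≤ θ ≤ 2π, 0 ≤ z ≤ 1.

The integrand, after substitution and multiplying by the volume element, becomes (24) · r, so

    ∭_V (∇·F) dV = ∫_0^{2π} ∫_0^{3} ∫_0^{1} (24) · r dz dr dθ.

Inner (z from 0 to 1): 24r.
Middle (r from 0 to 3): 108.
Outer (θ from 0 to 2π): 216π.

Therefore ∯_{∂V} F · n dS = 216π.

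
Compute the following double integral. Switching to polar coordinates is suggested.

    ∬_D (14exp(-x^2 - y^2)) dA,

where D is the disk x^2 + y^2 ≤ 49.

The region D is 0 ≤ r ≤ 7, 0 ≤ θ ≤ 2π in polar coordinates, where x = r cos(θ), y = r sin(θ), and dA = r dr dθ.

Under the substitution, the integrand becomes 14exp(-r^2), so

    ∬_D (14exp(-x^2 - y^2)) dA = ∫_{0}^{2π} ∫_{0}^{7} (14exp(-r^2)) · r dr dθ.

Inner integral (in r): ∫_{0}^{7} (14exp(-r^2)) · r dr = 7 - 7exp(-49).

Outer integral (in θ): ∫_{0}^{2π} (7 - 7exp(-49)) dθ = -14π exp(-49) + 14π.

Therefore ∬_D (14exp(-x^2 - y^2)) dA = -14π exp(-49) + 14π.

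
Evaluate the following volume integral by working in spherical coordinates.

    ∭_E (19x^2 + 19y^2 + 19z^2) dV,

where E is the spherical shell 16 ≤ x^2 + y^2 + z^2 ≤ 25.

In spherical coordinates, x = ρ sin(φ) cos(θ), y = ρ sin(φ) sin(θ), z = ρ cos(φ), and dV = ρ^2 sin(φ) dρ dφ dθ.

The integrand becomes 19ρ^2, so

    ∭_E (19x^2 + 19y^2 + 19z^2) dV = ∫_{0}^{2π} ∫_{0}^{π} ∫_{4}^{5} (19ρ^2) · ρ^2 sin(φ) dρ dφ dθ.

Inner (ρ): 39919sin(φ)/5.
Middle (φ): 79838/5.
Outer (θ): 159676π/5.

Therefore the triple integral equals 159676π/5.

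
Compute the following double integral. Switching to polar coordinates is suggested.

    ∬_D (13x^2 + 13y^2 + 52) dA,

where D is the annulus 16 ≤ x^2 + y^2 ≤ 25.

The region D is 4 ≤ r ≤ 5, 0 ≤ θ ≤ 2π in polar coordinates, where x = r cos(θ), y = r sin(θ), and dA = r dr dθ.

Under the substitution, the integrand becomes 13r^2 + 52, so

    ∬_D (13x^2 + 13y^2 + 52) dA = ∫_{0}^{2π} ∫_{4}^{5} (13r^2 + 52) · r dr dθ.

Inner integral (in r): ∫_{4}^{5} (13r^2 + 52) · r dr = 5733/4.

Outer integral (in θ): ∫_{0}^{2π} (5733/4) dθ = 5733π/2.

Therefore ∬_D (13x^2 + 13y^2 + 52) dA = 5733π/2.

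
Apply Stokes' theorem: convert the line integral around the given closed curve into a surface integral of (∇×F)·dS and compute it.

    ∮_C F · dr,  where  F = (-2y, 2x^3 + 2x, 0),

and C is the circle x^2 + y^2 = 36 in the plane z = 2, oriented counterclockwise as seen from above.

Let S be the flat disk x^2 + y^2 ≤ 36 in the plane z = 2, with upward unit normal n̂ = ẑ. By Stokes' theorem,

    ∮_C F · dr = ∬_S (∇ × F) · n̂ dS = ∬_D (curl F)_z dA,

where D is the disk x^2 + y^2 ≤ 36.

Compute the curl of F = (-2y, 2x^3 + 2x, 0):
    (∇ × F)_x = ∂F_z/∂y - ∂F_y/∂z = 0,
    (∇ × F)_y = ∂F_x/∂z - ∂F_z/∂x = 0,
    (∇ × F)_z = ∂F_y/∂x - ∂F_x/∂y = 6x^2 + 4.

On z = 2, (curl F)_z = 6x^2 + 4.

Convert to polar (x = r cos θ, y = r sin θ, dA = r dr dθ); the integrand becomes 6r^2cos(θ)^2 + 4, so

    ∬_D (curl F)_z dA = ∫_0^{2π} ∫_0^{6} (6r^2cos(θ)^2 + 4) · r dr dθ.

Inner (r from 0 to 6): 1944cos(θ)^2 + 72.
Outer (θ from 0 to 2π): 2088π.

Therefore ∮_C F · dr = 2088π.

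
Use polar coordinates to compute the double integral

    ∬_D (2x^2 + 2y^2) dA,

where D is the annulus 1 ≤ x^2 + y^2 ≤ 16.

The region D is 1 ≤ r ≤ 4, 0 ≤ θ ≤ 2π in polar coordinates, where x = r cos(θ), y = r sin(θ), and dA = r dr dθ.

Under the substitution, the integrand becomes 2r^2, so

    ∬_D (2x^2 + 2y^2) dA = ∫_{0}^{2π} ∫_{1}^{4} (2r^2) · r dr dθ.

Inner integral (in r): ∫_{1}^{4} (2r^2) · r dr = 255/2.

Outer integral (in θ): ∫_{0}^{2π} (255/2) dθ = 255π.

Therefore ∬_D (2x^2 + 2y^2) dA = 255π.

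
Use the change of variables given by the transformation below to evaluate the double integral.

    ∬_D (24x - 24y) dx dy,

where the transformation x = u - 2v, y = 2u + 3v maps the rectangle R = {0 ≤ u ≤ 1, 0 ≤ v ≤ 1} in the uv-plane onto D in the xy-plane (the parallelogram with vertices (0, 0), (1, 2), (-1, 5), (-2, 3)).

Compute the Jacobian determinant of (x, y) with respect to (u, v):

    ∂(x,y)/∂(u,v) = | 1  -2 | = (1)(3) - (-2)(2) = 7.
                   | 2  3 |

Its absolute value is |J| = 7 (the area scaling factor).

Substituting x = u - 2v, y = 2u + 3v into the integrand,

    24x - 24y → -24u - 120v,

so the integral becomes

    ∬_R (-24u - 120v) · |J| du dv = ∫_0^1 ∫_0^1 (-168u - 840v) dv du.

Inner (v): -168u - 420.
Outer (u): -504.

Therefore ∬_D (24x - 24y) dx dy = -504.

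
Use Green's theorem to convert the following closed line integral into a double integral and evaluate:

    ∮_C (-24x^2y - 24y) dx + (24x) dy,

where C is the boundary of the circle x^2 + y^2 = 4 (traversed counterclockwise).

Green's theorem converts the closed line integral into a double integral over the enclosed region D:

    ∮_C P dx + Q dy = ∬_D (∂Q/∂x - ∂P/∂y) dA.

Here P = -24x^2y - 24y, Q = 24x, so

    ∂Q/∂x = 24,    ∂P/∂y = -24x^2 - 24,
    ∂Q/∂x - ∂P/∂y = 24x^2 + 48.

D is the region x^2 + y^2 ≤ 4. Evaluating the double integral:

In polar coordinates (x = r cos θ, y = r sin θ, dA = r dr dθ) the integrand becomes 24r^2cos(θ)^2 + 48, so

    ∬_D (24x^2 + 48) dA = ∫_0^{2π} ∫_0^{2} (24r^2cos(θ)^2 + 48) · r dr dθ.

Inner (r from 0 to 2): 96cos(θ)^2 + 96.
Outer (θ from 0 to 2π): 288π.

Therefore ∮_C P dx + Q dy = 288π.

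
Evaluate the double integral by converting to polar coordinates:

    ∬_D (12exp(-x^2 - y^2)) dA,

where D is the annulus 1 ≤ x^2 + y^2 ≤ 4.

The region D is 1 ≤ r ≤ 2, 0 ≤ θ ≤ 2π in polar coordinates, where x = r cos(θ), y = r sin(θ), and dA = r dr dθ.

Under the substitution, the integrand becomes 12exp(-r^2), so

    ∬_D (12exp(-x^2 - y^2)) dA = ∫_{0}^{2π} ∫_{1}^{2} (12exp(-r^2)) · r dr dθ.

Inner integral (in r): ∫_{1}^{2} (12exp(-r^2)) · r dr = -(6 - 6exp(3))exp(-4).

Outer integral (in θ): ∫_{0}^{2π} (-(6 - 6exp(3))exp(-4)) dθ = -12π (1 - exp(3))exp(-4).

Therefore ∬_D (12exp(-x^2 - y^2)) dA = -12π (1 - exp(3))exp(-4).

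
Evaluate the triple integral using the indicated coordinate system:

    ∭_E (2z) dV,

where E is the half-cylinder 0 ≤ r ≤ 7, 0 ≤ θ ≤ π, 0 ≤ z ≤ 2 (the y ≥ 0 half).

In cylindrical coordinates, x = r cos(θ), y = r sin(θ), z = z, and dV = r dr dθ dz.

The integrand becomes 2z, so

    ∭_E (2z) dV = ∫_{0}^{π} ∫_{0}^{7} ∫_{0}^{2} (2z) · r dz dr dθ.

Inner (z): 4r.
Middle (r from 0 to 7): 98.
Outer (θ): 98π.

Therefore the triple integral equals 98π.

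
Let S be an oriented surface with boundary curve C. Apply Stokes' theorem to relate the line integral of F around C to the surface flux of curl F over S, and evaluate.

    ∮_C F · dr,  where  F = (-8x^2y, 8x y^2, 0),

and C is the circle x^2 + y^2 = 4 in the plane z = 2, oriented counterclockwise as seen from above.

Let S be the flat disk x^2 + y^2 ≤ 4 in the plane z = 2, with upward unit normal n̂ = ẑ. By Stokes' theorem,

    ∮_C F · dr = ∬_S (∇ × F) · n̂ dS = ∬_D (curl F)_z dA,

where D is the disk x^2 + y^2 ≤ 4.

Compute the curl of F = (-8x^2y, 8x y^2, 0):
    (∇ × F)_x = ∂F_z/∂y - ∂F_y/∂z = 0,
    (∇ × F)_y = ∂F_x/∂z - ∂F_z/∂x = 0,
    (∇ × F)_z = ∂F_y/∂x - ∂F_x/∂y = 8x^2 + 8y^2.

On z = 2, (curl F)_z = 8x^2 + 8y^2.

Convert to polar (x = r cos θ, y = r sin θ, dA = r dr dθ); the integrand becomes 8r^2, so

    ∬_D (curl F)_z dA = ∫_0^{2π} ∫_0^{2} (8r^2) · r dr dθ.

Inner (r from 0 to 2): 32.
Outer (θ from 0 to 2π): 64π.

Therefore ∮_C F · dr = 64π.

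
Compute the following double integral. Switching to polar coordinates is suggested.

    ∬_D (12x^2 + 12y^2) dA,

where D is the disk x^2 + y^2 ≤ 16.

The region D is 0 ≤ r ≤ 4, 0 ≤ θ ≤ 2π in polar coordinates, where x = r cos(θ), y = r sin(θ), and dA = r dr dθ.

Under the substitution, the integrand becomes 12r^2, so

    ∬_D (12x^2 + 12y^2) dA = ∫_{0}^{2π} ∫_{0}^{4} (12r^2) · r dr dθ.

Inner integral (in r): ∫_{0}^{4} (12r^2) · r dr = 768.

Outer integral (in θ): ∫_{0}^{2π} (768) dθ = 1536π.

Therefore ∬_D (12x^2 + 12y^2) dA = 1536π.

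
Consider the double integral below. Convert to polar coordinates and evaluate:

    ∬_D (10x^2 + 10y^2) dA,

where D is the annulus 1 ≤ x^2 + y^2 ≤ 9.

The region D is 1 ≤ r ≤ 3, 0 ≤ θ ≤ 2π in polar coordinates, where x = r cos(θ), y = r sin(θ), and dA = r dr dθ.

Under the substitution, the integrand becomes 10r^2, so

    ∬_D (10x^2 + 10y^2) dA = ∫_{0}^{2π} ∫_{1}^{3} (10r^2) · r dr dθ.

Inner integral (in r): ∫_{1}^{3} (10r^2) · r dr = 200.

Outer integral (in θ): ∫_{0}^{2π} (200) dθ = 400π.

Therefore ∬_D (10x^2 + 10y^2) dA = 400π.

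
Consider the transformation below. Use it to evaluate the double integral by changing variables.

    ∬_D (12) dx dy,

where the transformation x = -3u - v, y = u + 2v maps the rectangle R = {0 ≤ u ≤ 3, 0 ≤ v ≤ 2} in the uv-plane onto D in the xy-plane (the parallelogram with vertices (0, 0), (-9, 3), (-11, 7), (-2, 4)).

Compute the Jacobian determinant of (x, y) with respect to (u, v):

    ∂(x,y)/∂(u,v) = | -3  -1 | = (-3)(2) - (-1)(1) = -5.
                   | 1  2 |

Its absolute value is |J| = 5 (the area scaling factor).

Substituting x = -3u - v, y = u + 2v into the integrand,

    12 → 12,

so the integral becomes

    ∬_R (12) · |J| du dv = ∫_0^3 ∫_0^2 (60) dv du.

Inner (v): 120.
Outer (u): 360.

Therefore ∬_D (12) dx dy = 360.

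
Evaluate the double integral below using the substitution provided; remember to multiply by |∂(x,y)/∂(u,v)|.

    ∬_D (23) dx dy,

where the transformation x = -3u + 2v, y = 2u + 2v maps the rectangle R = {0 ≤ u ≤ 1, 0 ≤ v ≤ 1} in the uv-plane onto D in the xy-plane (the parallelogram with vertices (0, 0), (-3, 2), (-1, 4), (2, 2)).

Compute the Jacobian determinant of (x, y) with respect to (u, v):

    ∂(x,y)/∂(u,v) = | -3  2 | = (-3)(2) - (2)(2) = -10.
                   | 2  2 |

Its absolute value is |J| = 10 (the area scaling factor).

Substituting x = -3u + 2v, y = 2u + 2v into the integrand,

    23 → 23,

so the integral becomes

    ∬_R (23) · |J| du dv = ∫_0^1 ∫_0^1 (230) dv du.

Inner (v): 230.
Outer (u): 230.

Therefore ∬_D (23) dx dy = 230.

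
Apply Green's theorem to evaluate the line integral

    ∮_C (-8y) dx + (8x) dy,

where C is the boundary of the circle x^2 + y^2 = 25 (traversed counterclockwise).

Green's theorem converts the closed line integral into a double integral over the enclosed region D:

    ∮_C P dx + Q dy = ∬_D (∂Q/∂x - ∂P/∂y) dA.

Here P = -8y, Q = 8x, so

    ∂Q/∂x = 8,    ∂P/∂y = -8,
    ∂Q/∂x - ∂P/∂y = 16.

D is the region x^2 + y^2 ≤ 25. Evaluating the double integral:

In polar coordinates (x = r cos θ, y = r sin θ, dA = r dr dθ) the integrand becomes 16, so

    ∬_D (16) dA = ∫_0^{2π} ∫_0^{5} (16) · r dr dθ.

Inner (r from 0 to 5): 200.
Outer (θ from 0 to 2π): 400π.

Therefore ∮_C P dx + Q dy = 400π.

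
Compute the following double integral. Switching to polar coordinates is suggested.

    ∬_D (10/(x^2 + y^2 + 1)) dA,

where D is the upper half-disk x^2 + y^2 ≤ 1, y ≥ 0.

The region D is 0 ≤ r ≤ 1, 0 ≤ θ ≤ π in polar coordinates, where x = r cos(θ), y = r sin(θ), and dA = r dr dθ.

Under the substitution, the integrand becomes 10/(r^2 + 1), so

    ∬_D (10/(x^2 + y^2 + 1)) dA = ∫_{0}^{π} ∫_{0}^{1} (10/(r^2 + 1)) · r dr dθ.

Inner integral (in r): ∫_{0}^{1} (10/(r^2 + 1)) · r dr = log(32).

Outer integral (in θ): ∫_{0}^{π} (log(32)) dθ = log(32^π).

Therefore ∬_D (10/(x^2 + y^2 + 1)) dA = log(32^π).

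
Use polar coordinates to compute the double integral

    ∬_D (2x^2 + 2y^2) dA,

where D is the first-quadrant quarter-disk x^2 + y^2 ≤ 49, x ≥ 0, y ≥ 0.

The region D is 0 ≤ r ≤ 7, 0 ≤ θ ≤ π/2 in polar coordinates, where x = r cos(θ), y = r sin(θ), and dA = r dr dθ.

Under the substitution, the integrand becomes 2r^2, so

    ∬_D (2x^2 + 2y^2) dA = ∫_{0}^{π/2} ∫_{0}^{7} (2r^2) · r dr dθ.

Inner integral (in r): ∫_{0}^{7} (2r^2) · r dr = 2401/2.

Outer integral (in θ): ∫_{0}^{π/2} (2401/2) dθ = 2401π/4.

Therefore ∬_D (2x^2 + 2y^2) dA = 2401π/4.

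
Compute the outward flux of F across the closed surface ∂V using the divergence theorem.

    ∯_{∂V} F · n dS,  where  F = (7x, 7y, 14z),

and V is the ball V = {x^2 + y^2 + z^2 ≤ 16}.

By the divergence theorem,

    ∯_{∂V} F · n dS = ∭_V (∇ · F) dV.

Compute the divergence:
    ∇ · F = ∂F_x/∂x + ∂F_y/∂y + ∂F_z/∂z = 7 + 7 + 14 = 28.

In spherical coordinates, x = ρ sin(φ) cos(θ), y = ρ sin(φ) sin(θ), z = ρ cos(φ), dV = ρ^2 sin(φ) dρ dφ dθ, with 0 ≤ ρ ≤ 4, 0 ≤ φ ≤ π, 0 ≤ θ ≤ 2π.

The integrand, after substitution and multiplying by the volume element, becomes (28) · ρ^2 sin(φ), so

    ∭_V (∇·F) dV = ∫_0^{2π} ∫_0^{π} ∫_0^{4} (28) · ρ^2 sin(φ) dρ dφ dθ.

Inner (ρ from 0 to 4): 1792sin(φ)/3.
Middle (φ from 0 to π): 3584/3.
Outer (θ from 0 to 2π): 7168π/3.

Therefore ∯_{∂V} F · n dS = 7168π/3.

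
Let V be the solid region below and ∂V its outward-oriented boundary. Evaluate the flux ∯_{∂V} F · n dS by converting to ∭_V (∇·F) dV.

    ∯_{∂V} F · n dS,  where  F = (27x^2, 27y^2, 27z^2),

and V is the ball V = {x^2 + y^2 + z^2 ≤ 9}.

By the divergence theorem,

    ∯_{∂V} F · n dS = ∭_V (∇ · F) dV.

Compute the divergence:
    ∇ · F = ∂F_x/∂x + ∂F_y/∂y + ∂F_z/∂z = 54x + 54y + 54z.

In spherical coordinates, x = ρ sin(φ) cos(θ), y = ρ sin(φ) sin(θ), z = ρ cos(φ), dV = ρ^2 sin(φ) dρ dφ dθ, with 0 ≤ ρ ≤ 3, 0 ≤ φ ≤ π, 0 ≤ θ ≤ 2π.

The integrand, after substitution and multiplying by the volume element, becomes (54ρ (sqrt(2)sin(φ)sin(θ + π/4) + cos(φ))) · ρ^2 sin(φ), so

    ∭_V (∇·F) dV = ∫_0^{2π} ∫_0^{π} ∫_0^{3} (54ρ (sqrt(2)sin(φ)sin(θ + π/4) + cos(φ))) · ρ^2 sin(φ) dρ dφ dθ.

Inner (ρ from 0 to 3): 2187(sqrt(2)sin(φ)sin(θ + π/4) + cos(φ))sin(φ)/2.
Middle (φ from 0 to π): 2187sqrt(2)π sin(θ + π/4)/4.
Outer (θ from 0 to 2π): 0.

Therefore ∯_{∂V} F · n dS = 0.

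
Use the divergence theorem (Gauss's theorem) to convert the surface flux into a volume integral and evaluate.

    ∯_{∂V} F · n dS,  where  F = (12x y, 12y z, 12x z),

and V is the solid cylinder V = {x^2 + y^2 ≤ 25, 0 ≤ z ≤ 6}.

By the divergence theorem,

    ∯_{∂V} F · n dS = ∭_V (∇ · F) dV.

Compute the divergence:
    ∇ · F = ∂F_x/∂x + ∂F_y/∂y + ∂F_z/∂z = 12y + 12z + 12x = 12x + 12y + 12z.

In cylindrical coordinates, x = r cos(θ), y = r sin(θ), z = z, dV = r dr dθ dz, with 0 ≤ r ≤ 5, 0 ≤ θ ≤ 2π, 0 ≤ z ≤ 6.

The integrand, after substitution and multiplying by the volume element, becomes (12sqrt(2)r sin(θ + π/4) + 12z) · r, so

    ∭_V (∇·F) dV = ∫_0^{2π} ∫_0^{5} ∫_0^{6} (12sqrt(2)r sin(θ + π/4) + 12z) · r dz dr dθ.

Inner (z from 0 to 6): 72r (sqrt(2)r sin(θ + π/4) + 3).
Middle (r from 0 to 5): 3000sqrt(2)sin(θ + π/4) + 2700.
Outer (θ from 0 to 2π): 5400π.

Therefore ∯_{∂V} F · n dS = 5400π.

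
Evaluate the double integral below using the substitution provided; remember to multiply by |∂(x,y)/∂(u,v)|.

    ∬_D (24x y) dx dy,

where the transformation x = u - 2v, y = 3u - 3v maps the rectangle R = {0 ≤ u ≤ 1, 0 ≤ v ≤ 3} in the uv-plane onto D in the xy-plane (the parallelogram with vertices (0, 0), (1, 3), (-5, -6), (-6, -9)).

Compute the Jacobian determinant of (x, y) with respect to (u, v):

    ∂(x,y)/∂(u,v) = | 1  -2 | = (1)(-3) - (-2)(3) = 3.
                   | 3  -3 |

Its absolute value is |J| = 3 (the area scaling factor).

Substituting x = u - 2v, y = 3u - 3v into the integrand,

    24x y → 72u^2 - 216u v + 144v^2,

so the integral becomes

    ∬_R (72u^2 - 216u v + 144v^2) · |J| du dv = ∫_0^1 ∫_0^3 (216u^2 - 648u v + 432v^2) dv du.

Inner (v): 648u^2 - 2916u + 3888.
Outer (u): 2646.

Therefore ∬_D (24x y) dx dy = 2646.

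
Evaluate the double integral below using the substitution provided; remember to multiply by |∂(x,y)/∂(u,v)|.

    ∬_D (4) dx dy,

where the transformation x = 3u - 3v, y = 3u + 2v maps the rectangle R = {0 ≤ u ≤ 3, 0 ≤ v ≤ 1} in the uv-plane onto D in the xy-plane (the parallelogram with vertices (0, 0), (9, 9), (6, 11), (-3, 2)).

Compute the Jacobian determinant of (x, y) with respect to (u, v):

    ∂(x,y)/∂(u,v) = | 3  -3 | = (3)(2) - (-3)(3) = 15.
                   | 3  2 |

Its absolute value is |J| = 15 (the area scaling factor).

Substituting x = 3u - 3v, y = 3u + 2v into the integrand,

    4 → 4,

so the integral becomes

    ∬_R (4) · |J| du dv = ∫_0^3 ∫_0^1 (60) dv du.

Inner (v): 60.
Outer (u): 180.

Therefore ∬_D (4) dx dy = 180.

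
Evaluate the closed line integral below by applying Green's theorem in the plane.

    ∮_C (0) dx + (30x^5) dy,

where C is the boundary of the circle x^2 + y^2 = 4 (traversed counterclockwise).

Green's theorem converts the closed line integral into a double integral over the enclosed region D:

    ∮_C P dx + Q dy = ∬_D (∂Q/∂x - ∂P/∂y) dA.

Here P = 0, Q = 30x^5, so

    ∂Q/∂x = 150x^4,    ∂P/∂y = 0,
    ∂Q/∂x - ∂P/∂y = 150x^4.

D is the region x^2 + y^2 ≤ 4. Evaluating the double integral:

In polar coordinates (x = r cos θ, y = r sin θ, dA = r dr dθ) the integrand becomes 150r^4cos(θ)^4, so

    ∬_D (150x^4) dA = ∫_0^{2π} ∫_0^{2} (150r^4cos(θ)^4) · r dr dθ.

Inner (r from 0 to 2): 1600cos(θ)^4.
Outer (θ from 0 to 2π): 1200π.

Therefore ∮_C P dx + Q dy = 1200π.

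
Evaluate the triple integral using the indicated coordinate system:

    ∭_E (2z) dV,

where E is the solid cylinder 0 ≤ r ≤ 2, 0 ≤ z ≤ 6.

In cylindrical coordinates, x = r cos(θ), y = r sin(θ), z = z, and dV = r dr dθ dz.

The integrand becomes 2z, so

    ∭_E (2z) dV = ∫_{0}^{2π} ∫_{0}^{2} ∫_{0}^{6} (2z) · r dz dr dθ.

Inner (z): 36r.
Middle (r from 0 to 2): 72.
Outer (θ): 144π.

Therefore the triple integral equals 144π.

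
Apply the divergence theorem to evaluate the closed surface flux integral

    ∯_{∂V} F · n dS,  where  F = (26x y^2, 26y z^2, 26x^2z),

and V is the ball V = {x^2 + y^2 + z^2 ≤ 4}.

By the divergence theorem,

    ∯_{∂V} F · n dS = ∭_V (∇ · F) dV.

Compute the divergence:
    ∇ · F = ∂F_x/∂x + ∂F_y/∂y + ∂F_z/∂z = 26y^2 + 26z^2 + 26x^2 = 26x^2 + 26y^2 + 26z^2.

In spherical coordinates, x = ρ sin(φ) cos(θ), y = ρ sin(φ) sin(θ), z = ρ cos(φ), dV = ρ^2 sin(φ) dρ dφ dθ, with 0 ≤ ρ ≤ 2, 0 ≤ φ ≤ π, 0 ≤ θ ≤ 2π.

The integrand, after substitution and multiplying by the volume element, becomes (26ρ^2) · ρ^2 sin(φ), so

    ∭_V (∇·F) dV = ∫_0^{2π} ∫_0^{π} ∫_0^{2} (26ρ^2) · ρ^2 sin(φ) dρ dφ dθ.

Inner (ρ from 0 to 2): 832sin(φ)/5.
Middle (φ from 0 to π): 1664/5.
Outer (θ from 0 to 2π): 3328π/5.

Therefore ∯_{∂V} F · n dS = 3328π/5.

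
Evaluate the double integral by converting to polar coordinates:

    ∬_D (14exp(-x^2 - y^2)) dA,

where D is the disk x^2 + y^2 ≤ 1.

The region D is 0 ≤ r ≤ 1, 0 ≤ θ ≤ 2π in polar coordinates, where x = r cos(θ), y = r sin(θ), and dA = r dr dθ.

Under the substitution, the integrand becomes 14exp(-r^2), so

    ∬_D (14exp(-x^2 - y^2)) dA = ∫_{0}^{2π} ∫_{0}^{1} (14exp(-r^2)) · r dr dθ.

Inner integral (in r): ∫_{0}^{1} (14exp(-r^2)) · r dr = 7 - 7exp(-1).

Outer integral (in θ): ∫_{0}^{2π} (7 - 7exp(-1)) dθ = -14π exp(-1) + 14π.

Therefore ∬_D (14exp(-x^2 - y^2)) dA = -14π exp(-1) + 14π.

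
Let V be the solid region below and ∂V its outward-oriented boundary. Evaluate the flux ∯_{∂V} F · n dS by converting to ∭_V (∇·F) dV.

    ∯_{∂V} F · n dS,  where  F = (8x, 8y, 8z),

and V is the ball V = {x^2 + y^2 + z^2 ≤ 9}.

By the divergence theorem,

    ∯_{∂V} F · n dS = ∭_V (∇ · F) dV.

Compute the divergence:
    ∇ · F = ∂F_x/∂x + ∂F_y/∂y + ∂F_z/∂z = 8 + 8 + 8 = 24.

In spherical coordinates, x = ρ sin(φ) cos(θ), y = ρ sin(φ) sin(θ), z = ρ cos(φ), dV = ρ^2 sin(φ) dρ dφ dθ, with 0 ≤ ρ ≤ 3, 0 ≤ φ ≤ π, 0 ≤ θ ≤ 2π.

The integrand, after substitution and multiplying by the volume element, becomes (24) · ρ^2 sin(φ), so

    ∭_V (∇·F) dV = ∫_0^{2π} ∫_0^{π} ∫_0^{3} (24) · ρ^2 sin(φ) dρ dφ dθ.

Inner (ρ from 0 to 3): 216sin(φ).
Middle (φ from 0 to π): 432.
Outer (θ from 0 to 2π): 864π.

Therefore ∯_{∂V} F · n dS = 864π.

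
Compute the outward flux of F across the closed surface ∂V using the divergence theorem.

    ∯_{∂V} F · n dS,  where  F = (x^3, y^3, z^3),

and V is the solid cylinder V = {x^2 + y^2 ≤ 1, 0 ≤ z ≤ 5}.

By the divergence theorem,

    ∯_{∂V} F · n dS = ∭_V (∇ · F) dV.

Compute the divergence:
    ∇ · F = ∂F_x/∂x + ∂F_y/∂y + ∂F_z/∂z = 3x^2 + 3y^2 + 3z^2.

In cylindrical coordinates, x = r cos(θ), y = r sin(θ), z = z, dV = r dr dθ dz, with 0 ≤ r ≤ 1, 0 ≤ θ ≤ 2π, 0 ≤ z ≤ 5.

The integrand, after substitution and multiplying by the volume element, becomes (3r^2 + 3z^2) · r, so

    ∭_V (∇·F) dV = ∫_0^{2π} ∫_0^{1} ∫_0^{5} (3r^2 + 3z^2) · r dz dr dθ.

Inner (z from 0 to 5): 15r^3 + 125r.
Middle (r from 0 to 1): 265/4.
Outer (θ from 0 to 2π): 265π/2.

Therefore ∯_{∂V} F · n dS = 265π/2.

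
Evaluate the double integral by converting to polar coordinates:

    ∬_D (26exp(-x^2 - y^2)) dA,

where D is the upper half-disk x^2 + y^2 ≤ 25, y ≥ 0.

The region D is 0 ≤ r ≤ 5, 0 ≤ θ ≤ π in polar coordinates, where x = r cos(θ), y = r sin(θ), and dA = r dr dθ.

Under the substitution, the integrand becomes 26exp(-r^2), so

    ∬_D (26exp(-x^2 - y^2)) dA = ∫_{0}^{π} ∫_{0}^{5} (26exp(-r^2)) · r dr dθ.

Inner integral (in r): ∫_{0}^{5} (26exp(-r^2)) · r dr = 13 - 13exp(-25).

Outer integral (in θ): ∫_{0}^{π} (13 - 13exp(-25)) dθ = -13π exp(-25) + 13π.

Therefore ∬_D (26exp(-x^2 - y^2)) dA = -13π exp(-25) + 13π.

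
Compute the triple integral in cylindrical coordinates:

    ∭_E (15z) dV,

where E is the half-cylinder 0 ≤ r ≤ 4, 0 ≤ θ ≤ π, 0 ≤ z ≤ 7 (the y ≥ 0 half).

In cylindrical coordinates, x = r cos(θ), y = r sin(θ), z = z, and dV = r dr dθ dz.

The integrand becomes 15z, so

    ∭_E (15z) dV = ∫_{0}^{π} ∫_{0}^{4} ∫_{0}^{7} (15z) · r dz dr dθ.

Inner (z): 735r/2.
Middle (r from 0 to 4): 2940.
Outer (θ): 2940π.

Therefore the triple integral equals 2940π.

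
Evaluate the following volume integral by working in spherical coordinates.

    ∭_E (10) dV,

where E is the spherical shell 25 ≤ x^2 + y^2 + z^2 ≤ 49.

In spherical coordinates, x = ρ sin(φ) cos(θ), y = ρ sin(φ) sin(θ), z = ρ cos(φ), and dV = ρ^2 sin(φ) dρ dφ dθ.

The integrand becomes 10, so

    ∭_E (10) dV = ∫_{0}^{2π} ∫_{0}^{π} ∫_{5}^{7} (10) · ρ^2 sin(φ) dρ dφ dθ.

Inner (ρ): 2180sin(φ)/3.
Middle (φ): 4360/3.
Outer (θ): 8720π/3.

Therefore the triple integral equals 8720π/3.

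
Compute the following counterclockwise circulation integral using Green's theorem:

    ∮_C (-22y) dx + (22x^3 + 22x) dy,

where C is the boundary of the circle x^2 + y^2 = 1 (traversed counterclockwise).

Green's theorem converts the closed line integral into a double integral over the enclosed region D:

    ∮_C P dx + Q dy = ∬_D (∂Q/∂x - ∂P/∂y) dA.

Here P = -22y, Q = 22x^3 + 22x, so

    ∂Q/∂x = 66x^2 + 22,    ∂P/∂y = -22,
    ∂Q/∂x - ∂P/∂y = 66x^2 + 44.

D is the region x^2 + y^2 ≤ 1. Evaluating the double integral:

In polar coordinates (x = r cos θ, y = r sin θ, dA = r dr dθ) the integrand becomes 66r^2cos(θ)^2 + 44, so

    ∬_D (66x^2 + 44) dA = ∫_0^{2π} ∫_0^{1} (66r^2cos(θ)^2 + 44) · r dr dθ.

Inner (r from 0 to 1): 33cos(θ)^2/2 + 22.
Outer (θ from 0 to 2π): 121π/2.

Therefore ∮_C P dx + Q dy = 121π/2.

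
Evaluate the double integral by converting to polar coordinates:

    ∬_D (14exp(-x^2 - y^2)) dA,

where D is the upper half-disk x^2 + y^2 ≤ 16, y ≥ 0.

The region D is 0 ≤ r ≤ 4, 0 ≤ θ ≤ π in polar coordinates, where x = r cos(θ), y = r sin(θ), and dA = r dr dθ.

Under the substitution, the integrand becomes 14exp(-r^2), so

    ∬_D (14exp(-x^2 - y^2)) dA = ∫_{0}^{π} ∫_{0}^{4} (14exp(-r^2)) · r dr dθ.

Inner integral (in r): ∫_{0}^{4} (14exp(-r^2)) · r dr = 7 - 7exp(-16).

Outer integral (in θ): ∫_{0}^{π} (7 - 7exp(-16)) dθ = -7π exp(-16) + 7π.

Therefore ∬_D (14exp(-x^2 - y^2)) dA = -7π exp(-16) + 7π.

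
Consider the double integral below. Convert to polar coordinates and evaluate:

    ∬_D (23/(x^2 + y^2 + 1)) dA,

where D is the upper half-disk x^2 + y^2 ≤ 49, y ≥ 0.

The region D is 0 ≤ r ≤ 7, 0 ≤ θ ≤ π in polar coordinates, where x = r cos(θ), y = r sin(θ), and dA = r dr dθ.

Under the substitution, the integrand becomes 23/(r^2 + 1), so

    ∬_D (23/(x^2 + y^2 + 1)) dA = ∫_{0}^{π} ∫_{0}^{7} (23/(r^2 + 1)) · r dr dθ.

Inner integral (in r): ∫_{0}^{7} (23/(r^2 + 1)) · r dr = 23log(50)/2.

Outer integral (in θ): ∫_{0}^{π} (23log(50)/2) dθ = 23π log(50)/2.

Therefore ∬_D (23/(x^2 + y^2 + 1)) dA = 23π log(50)/2.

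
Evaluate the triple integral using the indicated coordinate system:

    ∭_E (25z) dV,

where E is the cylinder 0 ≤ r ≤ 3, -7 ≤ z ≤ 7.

In cylindrical coordinates, x = r cos(θ), y = r sin(θ), z = z, and dV = r dr dθ dz.

The integrand becomes 25z, so

    ∭_E (25z) dV = ∫_{0}^{2π} ∫_{0}^{3} ∫_{-7}^{7} (25z) · r dz dr dθ.

Inner (z): 0.
Middle (r from 0 to 3): 0.
Outer (θ): 0.

Therefore the triple integral equals 0.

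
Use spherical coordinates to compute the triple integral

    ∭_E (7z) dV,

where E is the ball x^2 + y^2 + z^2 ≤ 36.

In spherical coordinates, x = ρ sin(φ) cos(θ), y = ρ sin(φ) sin(θ), z = ρ cos(φ), and dV = ρ^2 sin(φ) dρ dφ dθ.

The integrand becomes 7ρ cos(φ), so

    ∭_E (7z) dV = ∫_{0}^{2π} ∫_{0}^{π} ∫_{0}^{6} (7ρ cos(φ)) · ρ^2 sin(φ) dρ dφ dθ.

Inner (ρ): 1134sin(2φ).
Middle (φ): 0.
Outer (θ): 0.

Therefore the triple integral equals 0.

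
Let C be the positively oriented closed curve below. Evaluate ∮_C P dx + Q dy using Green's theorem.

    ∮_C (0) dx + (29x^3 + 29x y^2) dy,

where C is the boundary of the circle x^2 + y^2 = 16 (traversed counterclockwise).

Green's theorem converts the closed line integral into a double integral over the enclosed region D:

    ∮_C P dx + Q dy = ∬_D (∂Q/∂x - ∂P/∂y) dA.

Here P = 0, Q = 29x^3 + 29x y^2, so

    ∂Q/∂x = 87x^2 + 29y^2,    ∂P/∂y = 0,
    ∂Q/∂x - ∂P/∂y = 87x^2 + 29y^2.

D is the region x^2 + y^2 ≤ 16. Evaluating the double integral:

In polar coordinates (x = r cos θ, y = r sin θ, dA = r dr dθ) the integrand becomes 29r^2(cos(2θ) + 2), so

    ∬_D (87x^2 + 29y^2) dA = ∫_0^{2π} ∫_0^{4} (29r^2(cos(2θ) + 2)) · r dr dθ.

Inner (r from 0 to 4): 1856cos(2θ) + 3712.
Outer (θ from 0 to 2π): 7424π.

Therefore ∮_C P dx + Q dy = 7424π.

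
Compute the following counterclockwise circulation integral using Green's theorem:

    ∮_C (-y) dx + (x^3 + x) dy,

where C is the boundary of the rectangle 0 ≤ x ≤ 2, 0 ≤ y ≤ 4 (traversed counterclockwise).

Green's theorem converts the closed line integral into a double integral over the enclosed region D:

    ∮_C P dx + Q dy = ∬_D (∂Q/∂x - ∂P/∂y) dA.

Here P = -y, Q = x^3 + x, so

    ∂Q/∂x = 3x^2 + 1,    ∂P/∂y = -1,
    ∂Q/∂x - ∂P/∂y = 3x^2 + 2.

D is the region 0 ≤ x ≤ 2, 0 ≤ y ≤ 4. Evaluating the double integral:

    ∬_D (3x^2 + 2) dA = ∫_0^{2} ∫_0^{4} (3x^2 + 2) dy dx.

Inner (y from 0 to 4): 12x^2 + 8.
Outer (x from 0 to 2): 48.

Therefore ∮_C P dx + Q dy = 48.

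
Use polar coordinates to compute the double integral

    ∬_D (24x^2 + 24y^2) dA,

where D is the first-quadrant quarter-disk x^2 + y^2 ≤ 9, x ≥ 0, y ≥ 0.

The region D is 0 ≤ r ≤ 3, 0 ≤ θ ≤ π/2 in polar coordinates, where x = r cos(θ), y = r sin(θ), and dA = r dr dθ.

Under the substitution, the integrand becomes 24r^2, so

    ∬_D (24x^2 + 24y^2) dA = ∫_{0}^{π/2} ∫_{0}^{3} (24r^2) · r dr dθ.

Inner integral (in r): ∫_{0}^{3} (24r^2) · r dr = 486.

Outer integral (in θ): ∫_{0}^{π/2} (486) dθ = 243π.

Therefore ∬_D (24x^2 + 24y^2) dA = 243π.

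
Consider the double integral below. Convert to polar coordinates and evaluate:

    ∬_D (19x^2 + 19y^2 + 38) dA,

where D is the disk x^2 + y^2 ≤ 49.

The region D is 0 ≤ r ≤ 7, 0 ≤ θ ≤ 2π in polar coordinates, where x = r cos(θ), y = r sin(θ), and dA = r dr dθ.

Under the substitution, the integrand becomes 19r^2 + 38, so

    ∬_D (19x^2 + 19y^2 + 38) dA = ∫_{0}^{2π} ∫_{0}^{7} (19r^2 + 38) · r dr dθ.

Inner integral (in r): ∫_{0}^{7} (19r^2 + 38) · r dr = 49343/4.

Outer integral (in θ): ∫_{0}^{2π} (49343/4) dθ = 49343π/2.

Therefore ∬_D (19x^2 + 19y^2 + 38) dA = 49343π/2.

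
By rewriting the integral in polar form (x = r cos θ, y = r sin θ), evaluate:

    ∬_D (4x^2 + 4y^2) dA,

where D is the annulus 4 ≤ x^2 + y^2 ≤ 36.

The region D is 2 ≤ r ≤ 6, 0 ≤ θ ≤ 2π in polar coordinates, where x = r cos(θ), y = r sin(θ), and dA = r dr dθ.

Under the substitution, the integrand becomes 4r^2, so

    ∬_D (4x^2 + 4y^2) dA = ∫_{0}^{2π} ∫_{2}^{6} (4r^2) · r dr dθ.

Inner integral (in r): ∫_{2}^{6} (4r^2) · r dr = 1280.

Outer integral (in θ): ∫_{0}^{2π} (1280) dθ = 2560π.

Therefore ∬_D (4x^2 + 4y^2) dA = 2560π.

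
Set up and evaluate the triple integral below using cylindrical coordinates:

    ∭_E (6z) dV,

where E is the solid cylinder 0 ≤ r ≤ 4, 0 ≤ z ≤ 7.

In cylindrical coordinates, x = r cos(θ), y = r sin(θ), z = z, and dV = r dr dθ dz.

The integrand becomes 6z, so

    ∭_E (6z) dV = ∫_{0}^{2π} ∫_{0}^{4} ∫_{0}^{7} (6z) · r dz dr dθ.

Inner (z): 147r.
Middle (r from 0 to 4): 1176.
Outer (θ): 2352π.

Therefore the triple integral equals 2352π.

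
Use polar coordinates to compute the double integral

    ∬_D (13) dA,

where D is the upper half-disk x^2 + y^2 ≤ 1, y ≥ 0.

The region D is 0 ≤ r ≤ 1, 0 ≤ θ ≤ π in polar coordinates, where x = r cos(θ), y = r sin(θ), and dA = r dr dθ.

Under the substitution, the integrand becomes 13, so

    ∬_D (13) dA = ∫_{0}^{π} ∫_{0}^{1} (13) · r dr dθ.

Inner integral (in r): ∫_{0}^{1} (13) · r dr = 13/2.

Outer integral (in θ): ∫_{0}^{π} (13/2) dθ = 13π/2.

Therefore ∬_D (13) dA = 13π/2.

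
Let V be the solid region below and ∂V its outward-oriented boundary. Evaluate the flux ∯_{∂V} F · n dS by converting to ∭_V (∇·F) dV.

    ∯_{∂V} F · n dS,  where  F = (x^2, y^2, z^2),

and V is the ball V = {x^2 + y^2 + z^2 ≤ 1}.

By the divergence theorem,

    ∯_{∂V} F · n dS = ∭_V (∇ · F) dV.

Compute the divergence:
    ∇ · F = ∂F_x/∂x + ∂F_y/∂y + ∂F_z/∂z = 2x + 2y + 2z.

In spherical coordinates, x = ρ sin(φ) cos(θ), y = ρ sin(φ) sin(θ), z = ρ cos(φ), dV = ρ^2 sin(φ) dρ dφ dθ, with 0 ≤ ρ ≤ 1, 0 ≤ φ ≤ π, 0 ≤ θ ≤ 2π.

The integrand, after substitution and multiplying by the volume element, becomes (2ρ (sqrt(2)sin(φ)sin(θ + π/4) + cos(φ))) · ρ^2 sin(φ), so

    ∭_V (∇·F) dV = ∫_0^{2π} ∫_0^{π} ∫_0^{1} (2ρ (sqrt(2)sin(φ)sin(θ + π/4) + cos(φ))) · ρ^2 sin(φ) dρ dφ dθ.

Inner (ρ from 0 to 1): (sqrt(2)sin(φ)sin(θ + π/4) + cos(φ))sin(φ)/2.
Middle (φ from 0 to π): sqrt(2)π sin(θ + π/4)/4.
Outer (θ from 0 to 2π): 0.

Therefore ∯_{∂V} F · n dS = 0.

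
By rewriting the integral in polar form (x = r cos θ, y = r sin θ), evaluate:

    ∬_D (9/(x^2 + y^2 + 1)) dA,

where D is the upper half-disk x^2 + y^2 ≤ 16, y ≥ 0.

The region D is 0 ≤ r ≤ 4, 0 ≤ θ ≤ π in polar coordinates, where x = r cos(θ), y = r sin(θ), and dA = r dr dθ.

Under the substitution, the integrand becomes 9/(r^2 + 1), so

    ∬_D (9/(x^2 + y^2 + 1)) dA = ∫_{0}^{π} ∫_{0}^{4} (9/(r^2 + 1)) · r dr dθ.

Inner integral (in r): ∫_{0}^{4} (9/(r^2 + 1)) · r dr = 9log(17)/2.

Outer integral (in θ): ∫_{0}^{π} (9log(17)/2) dθ = 9π log(17)/2.

Therefore ∬_D (9/(x^2 + y^2 + 1)) dA = 9π log(17)/2.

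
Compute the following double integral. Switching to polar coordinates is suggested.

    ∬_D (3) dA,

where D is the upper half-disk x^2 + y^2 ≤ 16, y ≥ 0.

The region D is 0 ≤ r ≤ 4, 0 ≤ θ ≤ π in polar coordinates, where x = r cos(θ), y = r sin(θ), and dA = r dr dθ.

Under the substitution, the integrand becomes 3, so

    ∬_D (3) dA = ∫_{0}^{π} ∫_{0}^{4} (3) · r dr dθ.

Inner integral (in r): ∫_{0}^{4} (3) · r dr = 24.

Outer integral (in θ): ∫_{0}^{π} (24) dθ = 24π.

Therefore ∬_D (3) dA = 24π.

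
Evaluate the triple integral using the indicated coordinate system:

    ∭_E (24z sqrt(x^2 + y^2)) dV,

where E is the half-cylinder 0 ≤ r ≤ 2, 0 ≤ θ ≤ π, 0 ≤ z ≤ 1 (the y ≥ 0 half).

In cylindrical coordinates, x = r cos(θ), y = r sin(θ), z = z, and dV = r dr dθ dz.

The integrand becomes 24r z, so

    ∭_E (24z sqrt(x^2 + y^2)) dV = ∫_{0}^{π} ∫_{0}^{2} ∫_{0}^{1} (24r z) · r dz dr dθ.

Inner (z): 12r^2.
Middle (r from 0 to 2): 32.
Outer (θ): 32π.

Therefore the triple integral equals 32π.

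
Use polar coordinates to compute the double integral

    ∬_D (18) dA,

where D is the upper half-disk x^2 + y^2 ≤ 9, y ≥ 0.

The region D is 0 ≤ r ≤ 3, 0 ≤ θ ≤ π in polar coordinates, where x = r cos(θ), y = r sin(θ), and dA = r dr dθ.

Under the substitution, the integrand becomes 18, so

    ∬_D (18) dA = ∫_{0}^{π} ∫_{0}^{3} (18) · r dr dθ.

Inner integral (in r): ∫_{0}^{3} (18) · r dr = 81.

Outer integral (in θ): ∫_{0}^{π} (81) dθ = 81π.

Therefore ∬_D (18) dA = 81π.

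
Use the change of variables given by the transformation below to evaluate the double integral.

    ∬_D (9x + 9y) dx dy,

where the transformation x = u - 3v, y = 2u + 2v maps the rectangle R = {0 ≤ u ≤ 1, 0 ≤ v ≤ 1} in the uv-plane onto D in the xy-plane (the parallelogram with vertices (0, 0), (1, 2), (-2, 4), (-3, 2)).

Compute the Jacobian determinant of (x, y) with respect to (u, v):

    ∂(x,y)/∂(u,v) = | 1  -3 | = (1)(2) - (-3)(2) = 8.
                   | 2  2 |

Its absolute value is |J| = 8 (the area scaling factor).

Substituting x = u - 3v, y = 2u + 2v into the integrand,

    9x + 9y → 27u - 9v,

so the integral becomes

    ∬_R (27u - 9v) · |J| du dv = ∫_0^1 ∫_0^1 (216u - 72v) dv du.

Inner (v): 216u - 36.
Outer (u): 72.

Therefore ∬_D (9x + 9y) dx dy = 72.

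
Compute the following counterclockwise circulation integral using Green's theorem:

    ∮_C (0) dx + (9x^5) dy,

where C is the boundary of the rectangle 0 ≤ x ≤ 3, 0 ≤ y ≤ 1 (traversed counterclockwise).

Green's theorem converts the closed line integral into a double integral over the enclosed region D:

    ∮_C P dx + Q dy = ∬_D (∂Q/∂x - ∂P/∂y) dA.

Here P = 0, Q = 9x^5, so

    ∂Q/∂x = 45x^4,    ∂P/∂y = 0,
    ∂Q/∂x - ∂P/∂y = 45x^4.

D is the region 0 ≤ x ≤ 3, 0 ≤ y ≤ 1. Evaluating the double integral:

    ∬_D (45x^4) dA = ∫_0^{3} ∫_0^{1} (45x^4) dy dx.

Inner (y from 0 to 1): 45x^4.
Outer (x from 0 to 3): 2187.

Therefore ∮_C P dx + Q dy = 2187.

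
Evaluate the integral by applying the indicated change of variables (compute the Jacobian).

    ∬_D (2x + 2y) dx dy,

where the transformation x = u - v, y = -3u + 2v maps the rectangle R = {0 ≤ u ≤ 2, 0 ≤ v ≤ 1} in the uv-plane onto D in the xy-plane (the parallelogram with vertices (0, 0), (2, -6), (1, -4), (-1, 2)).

Compute the Jacobian determinant of (x, y) with respect to (u, v):

    ∂(x,y)/∂(u,v) = | 1  -1 | = (1)(2) - (-1)(-3) = -1.
                   | -3  2 |

Its absolute value is |J| = 1 (the area scaling factor).

Substituting x = u - v, y = -3u + 2v into the integrand,

    2x + 2y → -4u + 2v,

so the integral becomes

    ∬_R (-4u + 2v) · |J| du dv = ∫_0^2 ∫_0^1 (-4u + 2v) dv du.

Inner (v): 1 - 4u.
Outer (u): -6.

Therefore ∬_D (2x + 2y) dx dy = -6.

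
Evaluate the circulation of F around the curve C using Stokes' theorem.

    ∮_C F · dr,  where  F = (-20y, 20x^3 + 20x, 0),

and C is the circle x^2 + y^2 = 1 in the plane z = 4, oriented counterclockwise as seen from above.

Let S be the flat disk x^2 + y^2 ≤ 1 in the plane z = 4, with upward unit normal n̂ = ẑ. By Stokes' theorem,

    ∮_C F · dr = ∬_S (∇ × F) · n̂ dS = ∬_D (curl F)_z dA,

where D is the disk x^2 + y^2 ≤ 1.

Compute the curl of F = (-20y, 20x^3 + 20x, 0):
    (∇ × F)_x = ∂F_z/∂y - ∂F_y/∂z = 0,
    (∇ × F)_y = ∂F_x/∂z - ∂F_z/∂x = 0,
    (∇ × F)_z = ∂F_y/∂x - ∂F_x/∂y = 60x^2 + 40.

On z = 4, (curl F)_z = 60x^2 + 40.

Convert to polar (x = r cos θ, y = r sin θ, dA = r dr dθ); the integrand becomes 60r^2cos(θ)^2 + 40, so

    ∬_D (curl F)_z dA = ∫_0^{2π} ∫_0^{1} (60r^2cos(θ)^2 + 40) · r dr dθ.

Inner (r from 0 to 1): 15cos(θ)^2 + 20.
Outer (θ from 0 to 2π): 55π.

Therefore ∮_C F · dr = 55π.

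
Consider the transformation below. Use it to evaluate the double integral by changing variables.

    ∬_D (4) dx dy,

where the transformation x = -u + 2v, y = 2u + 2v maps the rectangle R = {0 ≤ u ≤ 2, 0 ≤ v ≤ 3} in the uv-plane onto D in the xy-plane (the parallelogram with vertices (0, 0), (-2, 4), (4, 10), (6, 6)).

Compute the Jacobian determinant of (x, y) with respect to (u, v):

    ∂(x,y)/∂(u,v) = | -1  2 | = (-1)(2) - (2)(2) = -6.
                   | 2  2 |

Its absolute value is |J| = 6 (the area scaling factor).

Substituting x = -u + 2v, y = 2u + 2v into the integrand,

    4 → 4,

so the integral becomes

    ∬_R (4) · |J| du dv = ∫_0^2 ∫_0^3 (24) dv du.

Inner (v): 72.
Outer (u): 144.

Therefore ∬_D (4) dx dy = 144.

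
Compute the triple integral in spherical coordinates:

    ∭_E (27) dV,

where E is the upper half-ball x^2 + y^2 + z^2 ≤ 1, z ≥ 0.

In spherical coordinates, x = ρ sin(φ) cos(θ), y = ρ sin(φ) sin(θ), z = ρ cos(φ), and dV = ρ^2 sin(φ) dρ dφ dθ.

The integrand becomes 27, so

    ∭_E (27) dV = ∫_{0}^{2π} ∫_{0}^{π/2} ∫_{0}^{1} (27) · ρ^2 sin(φ) dρ dφ dθ.

Inner (ρ): 9sin(φ).
Middle (φ): 9.
Outer (θ): 18π.

Therefore the triple integral equals 18π.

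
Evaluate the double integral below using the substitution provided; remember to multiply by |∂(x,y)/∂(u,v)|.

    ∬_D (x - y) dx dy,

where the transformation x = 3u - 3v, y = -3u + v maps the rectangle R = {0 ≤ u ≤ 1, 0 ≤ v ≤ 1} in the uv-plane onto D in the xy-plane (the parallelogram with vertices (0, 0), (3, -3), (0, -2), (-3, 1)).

Compute the Jacobian determinant of (x, y) with respect to (u, v):

    ∂(x,y)/∂(u,v) = | 3  -3 | = (3)(1) - (-3)(-3) = -6.
                   | -3  1 |

Its absolute value is |J| = 6 (the area scaling factor).

Substituting x = 3u - 3v, y = -3u + v into the integrand,

    x - y → 6u - 4v,

so the integral becomes

    ∬_R (6u - 4v) · |J| du dv = ∫_0^1 ∫_0^1 (36u - 24v) dv du.

Inner (v): 36u - 12.
Outer (u): 6.

Therefore ∬_D (x - y) dx dy = 6.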